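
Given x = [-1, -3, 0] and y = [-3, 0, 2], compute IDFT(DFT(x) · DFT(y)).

(x ⊛ y)[n] = Σ(m=0 to 2) x[m] · y[(n-m) mod 3]

Computing each output sample:
(x ⊛ y)[0] = -3
(x ⊛ y)[1] = 9
(x ⊛ y)[2] = -2

x ⊛ y = [-3, 9, -2]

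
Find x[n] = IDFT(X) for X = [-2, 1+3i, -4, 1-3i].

x[n] = (1/4) Σ(k=0 to 3) X[k] · e^(2πikn/4)

Computing each x[n]:
x[0] = -1
x[1] = -1
x[2] = -2
x[3] = 2

x = [-1, -1, -2, 2]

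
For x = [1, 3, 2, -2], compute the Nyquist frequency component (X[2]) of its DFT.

X[2] = Σ(n=0 to 3) x[n] · ω_4^(2n) where ω_4 = e^(-2πi/4)
= (1)·ω_4^0 + (3)·ω_4^2 + (2)·ω_4^4 + (-2)·ω_4^6

X[2] = 2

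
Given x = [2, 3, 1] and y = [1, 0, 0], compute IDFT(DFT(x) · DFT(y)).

(x ⊛ y)[n] = Σ(m=0 to 2) x[m] · y[(n-m) mod 3]

Computing each output sample:
(x ⊛ y)[0] = 2
(x ⊛ y)[1] = 3
(x ⊛ y)[2] = 1

x ⊛ y = [2, 3, 1]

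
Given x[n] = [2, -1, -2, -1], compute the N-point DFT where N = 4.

X[k] = Σ(n=0 to 3) x[n] · ω_4^(nk)
where ω_4 = e^(-2πi/4)

Computing each X[k]:
X[0] = -2
X[1] = 4
X[2] = 2
X[3] = 4

X = [-2, 4, 2, 4]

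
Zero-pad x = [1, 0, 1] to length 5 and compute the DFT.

Original 3-point DFT: [2, 0.5000+0.8660i, 0.5000-0.8660i]
Zero-padded 5-point DFT provides frequency interpolation.

DFT_5([x, 0, ...]) = [2, 0.1910-0.5878i, 1.3090+0.9511i, 1.3090-0.9511i, 0.1910+0.5878i]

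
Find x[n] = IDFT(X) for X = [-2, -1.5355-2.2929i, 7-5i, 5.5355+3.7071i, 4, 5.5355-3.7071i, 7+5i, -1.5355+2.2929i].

x[n] = (1/8) Σ(k=0 to 7) X[k] · e^(2πikn/8)

Computing each x[n]:
x[0] = 3
x[1] = -1
x[2] = 0
x[3] = -1
x[4] = 1
x[5] = 2
x[6] = -3
x[7] = -3

x = [3, -1, 0, -1, 1, 2, -3, -3]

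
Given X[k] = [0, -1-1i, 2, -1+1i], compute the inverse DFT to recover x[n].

x[n] = (1/4) Σ(k=0 to 3) X[k] · e^(2πikn/4)

Computing each x[n]:
x[0] = 0
x[1] = 0
x[2] = 1
x[3] = -1

x = [0, 0, 1, -1]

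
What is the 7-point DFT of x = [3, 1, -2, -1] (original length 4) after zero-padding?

Original 4-point DFT: [1, 5-2i, 1, 5+2i]
Zero-padded 7-point DFT provides frequency interpolation.

DFT_7([x, 0, ...]) = [1, 4.9695+1.6019i, 3.9559-2.6245i, 1.0746-1.0226i, 1.0746+1.0226i, 3.9559+2.6245i, 4.9695-1.6019i]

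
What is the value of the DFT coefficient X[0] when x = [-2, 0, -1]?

X[0] = Σ(n=0 to 2) x[n] · ω_3^0 = Σ x[n]
= (-2) + (0) + (-1)

X[0] = -3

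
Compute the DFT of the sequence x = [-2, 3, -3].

X[k] = Σ(n=0 to 2) x[n] · ω_3^(nk)
where ω_3 = e^(-2πi/3)

Computing each X[k]:
X[0] = -2
X[1] = -2.0000-5.1962i
X[2] = -2.0000+5.1962i

X = [-2, -2.0000-5.1962i, -2.0000+5.1962i]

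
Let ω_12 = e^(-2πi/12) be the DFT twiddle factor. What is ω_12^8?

ω_12^8 = e^(-2πi·8/12)
= cos(-2π·8/12) + i·sin(-2π·8/12)
= cos(-16π/12) + i·sin(-16π/12)

ω_12^8 = cos(-16π/12) + i·sin(-16π/12) = -0.5000+0.8660i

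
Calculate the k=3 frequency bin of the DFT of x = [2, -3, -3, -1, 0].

X[3] = Σ(n=0 to 4) x[n] · ω_5^(3n) where ω_5 = e^(-2πi/5)
= (2)·ω_5^0 + (-3)·ω_5^3 + (-3)·ω_5^6 + (-1)·ω_5^9 + (0)·ω_5^12

X[3] = 3.1910+0.1388i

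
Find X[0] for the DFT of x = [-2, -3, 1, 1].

X[0] = Σ(n=0 to 3) x[n] · ω_4^0 = Σ x[n]
= (-2) + (-3) + (1) + (1)

X[0] = -3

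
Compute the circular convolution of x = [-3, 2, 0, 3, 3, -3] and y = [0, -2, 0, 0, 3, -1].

(x ⊛ y)[n] = Σ(m=0 to 5) x[m] · y[(n-m) mod 6]

Computing each output sample:
(x ⊛ y)[0] = 4
(x ⊛ y)[1] = 15
(x ⊛ y)[2] = 2
(x ⊛ y)[3] = -12
(x ⊛ y)[4] = -12
(x ⊛ y)[5] = 3

x ⊛ y = [4, 15, 2, -12, -12, 3]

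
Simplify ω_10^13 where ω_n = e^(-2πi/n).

Since ω_10^10 = 1, powers reduce modulo 10.
13 mod 10 = 3
So ω_10^13 = ω_10^3 = e^(-2πi·3/10)

ω_10^13 = ω_10^3 = -0.3090-0.9511i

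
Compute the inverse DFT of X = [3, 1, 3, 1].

x[n] = (1/4) Σ(k=0 to 3) X[k] · e^(2πikn/4)

Computing each x[n]:
x[0] = 2
x[1] = 0
x[2] = 1
x[3] = 0

x = [2, 0, 1, 0]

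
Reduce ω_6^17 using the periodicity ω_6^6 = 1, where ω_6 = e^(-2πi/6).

Since ω_6^6 = 1, powers reduce modulo 6.
17 mod 6 = 5
So ω_6^17 = ω_6^5 = e^(-2πi·5/6)

ω_6^17 = ω_6^5 = 0.5000+0.8660i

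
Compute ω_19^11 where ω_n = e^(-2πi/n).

ω_19^11 = e^(-2πi·11/19)
= cos(-2π·11/19) + i·sin(-2π·11/19)
= cos(-22π/19) + i·sin(-22π/19)

ω_19^11 = cos(-22π/19) + i·sin(-22π/19) = -0.8795+0.4759i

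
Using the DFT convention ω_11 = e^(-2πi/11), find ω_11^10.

ω_11^10 = e^(-2πi·10/11)
= cos(-2π·10/11) + i·sin(-2π·10/11)
= cos(-20π/11) + i·sin(-20π/11)

ω_11^10 = cos(-20π/11) + i·sin(-20π/11) = 0.8413+0.5406i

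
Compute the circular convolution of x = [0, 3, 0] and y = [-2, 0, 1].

(x ⊛ y)[n] = Σ(m=0 to 2) x[m] · y[(n-m) mod 3]

Computing each output sample:
(x ⊛ y)[0] = 3
(x ⊛ y)[1] = -6
(x ⊛ y)[2] = 0

x ⊛ y = [3, -6, 0]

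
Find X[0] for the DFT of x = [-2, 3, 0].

X[0] = Σ(n=0 to 2) x[n] · ω_3^0 = Σ x[n]
= (-2) + (3) + (0)

X[0] = 1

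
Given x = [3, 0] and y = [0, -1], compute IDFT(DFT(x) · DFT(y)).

(x ⊛ y)[n] = Σ(m=0 to 1) x[m] · y[(n-m) mod 2]

Computing each output sample:
(x ⊛ y)[0] = 0
(x ⊛ y)[1] = -3

x ⊛ y = [0, -3]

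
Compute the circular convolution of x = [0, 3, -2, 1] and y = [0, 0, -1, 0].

(x ⊛ y)[n] = Σ(m=0 to 3) x[m] · y[(n-m) mod 4]

Computing each output sample:
(x ⊛ y)[0] = 2
(x ⊛ y)[1] = -1
(x ⊛ y)[2] = 0
(x ⊛ y)[3] = -3

x ⊛ y = [2, -1, 0, -3]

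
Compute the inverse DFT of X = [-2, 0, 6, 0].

x[n] = (1/4) Σ(k=0 to 3) X[k] · e^(2πikn/4)

Computing each x[n]:
x[0] = 1
x[1] = -2
x[2] = 1
x[3] = -2

x = [1, -2, 1, -2]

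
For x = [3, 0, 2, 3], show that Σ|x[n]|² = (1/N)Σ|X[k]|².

Time domain:
Σ|x[n]|² = |3|² + |0|² + |2|² + |3|² = 22.0000

Frequency domain:
(1/4)Σ|X[k]|² = (1/4)(|8|² + |1+3i|² + |2|² + |1-3i|²) = (1/4)·88.0000 = 22.0000

Both sides agree, confirming Parseval's theorem.

Σ|x[n]|² = (1/N)Σ|X[k]|² = 22.0000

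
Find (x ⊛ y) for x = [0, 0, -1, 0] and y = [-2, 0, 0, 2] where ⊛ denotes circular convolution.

(x ⊛ y)[n] = Σ(m=0 to 3) x[m] · y[(n-m) mod 4]

Computing each output sample:
(x ⊛ y)[0] = 0
(x ⊛ y)[1] = -2
(x ⊛ y)[2] = 2
(x ⊛ y)[3] = 0

x ⊛ y = [0, -2, 2, 0]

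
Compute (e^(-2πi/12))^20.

Since ω_12^12 = 1, powers reduce modulo 12.
20 mod 12 = 8
So ω_12^20 = ω_12^8 = e^(-2πi·8/12)

ω_12^20 = ω_12^8 = -0.5000+0.8660i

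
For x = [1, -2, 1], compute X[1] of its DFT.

X[1] = Σ(n=0 to 2) x[n] · ω_3^(1n) where ω_3 = e^(-2πi/3)
= (1)·ω_3^0 + (-2)·ω_3^1 + (1)·ω_3^2

X[1] = 1.5000+2.5981i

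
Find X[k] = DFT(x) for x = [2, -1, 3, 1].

X[k] = Σ(n=0 to 3) x[n] · ω_4^(nk)
where ω_4 = e^(-2πi/4)

Computing each X[k]:
X[0] = 5
X[1] = -1+2i
X[2] = 5
X[3] = -1-2i

X = [5, -1+2i, 5, -1-2i]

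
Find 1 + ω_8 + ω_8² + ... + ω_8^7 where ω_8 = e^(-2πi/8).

Sum of all nth roots of unity equals 0 for n > 1 (geometric series with r ≠ 1).

0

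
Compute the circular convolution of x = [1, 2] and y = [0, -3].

(x ⊛ y)[n] = Σ(m=0 to 1) x[m] · y[(n-m) mod 2]

Computing each output sample:
(x ⊛ y)[0] = -6
(x ⊛ y)[1] = -3

x ⊛ y = [-6, -3]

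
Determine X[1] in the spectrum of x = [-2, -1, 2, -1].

X[1] = Σ(n=0 to 3) x[n] · ω_4^(1n) where ω_4 = e^(-2πi/4)
= (-2)·ω_4^0 + (-1)·ω_4^1 + (2)·ω_4^2 + (-1)·ω_4^3

X[1] = -4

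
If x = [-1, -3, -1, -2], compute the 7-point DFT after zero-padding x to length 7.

Original 4-point DFT: [-7, 1i, 3, -1i]
Zero-padded 7-point DFT provides frequency interpolation.

DFT_7([x, 0, ...]) = [-7, -0.8460+4.1882i, -0.6784+0.9272i, 1.5245+2.4697i, 1.5245-2.4697i, -0.6784-0.9272i, -0.8460-4.1882i]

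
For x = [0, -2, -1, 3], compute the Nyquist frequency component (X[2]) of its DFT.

X[2] = Σ(n=0 to 3) x[n] · ω_4^(2n) where ω_4 = e^(-2πi/4)
= (0)·ω_4^0 + (-2)·ω_4^2 + (-1)·ω_4^4 + (3)·ω_4^6

X[2] = -2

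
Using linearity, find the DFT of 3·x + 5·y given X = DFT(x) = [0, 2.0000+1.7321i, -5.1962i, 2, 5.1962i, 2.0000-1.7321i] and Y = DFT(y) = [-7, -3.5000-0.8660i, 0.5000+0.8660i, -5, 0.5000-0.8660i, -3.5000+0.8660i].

By linearity: DFT(3x + 5y) = 3·DFT(x) + 5·DFT(y)
= 3·[0, 2.0000+1.7321i, -5.1962i, 2, 5.1962i, 2.0000-1.7321i] + 5·[-7, -3.5000-0.8660i, 0.5000+0.8660i, -5, 0.5000-0.8660i, -3.5000+0.8660i]

Computing element-wise:
Z[0] = 3·(0) + 5·(-7) = -35
Z[1] = 3·(2.0000+1.7321i) + 5·(-3.5000-0.8660i) = -11.5000+0.8663i
Z[2] = 3·(-5.1962i) + 5·(0.5000+0.8660i) = 2.5000-11.2586i
Z[3] = 3·(2) + 5·(-5) = -19
Z[4] = 3·(5.1962i) + 5·(0.5000-0.8660i) = 2.5000+11.2586i
Z[5] = 3·(2.0000-1.7321i) + 5·(-3.5000+0.8660i) = -11.5000-0.8663i

DFT(3x + 5y) = 3·X + 5·Y = [-35, -11.5000+0.8663i, 2.5000-11.2586i, -19, 2.5000+11.2586i, -11.5000-0.8663i]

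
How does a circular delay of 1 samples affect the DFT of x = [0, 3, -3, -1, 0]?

Time shift by 1: X_shifted[k] = ω_5^(1k) · X[k]
Shifted x = [0, 0, 3, -3, -1]

DFT(x[n-1]) = [-1, -0.3090-4.4778i, 0.8090+5.1186i, 0.8090-5.1186i, -0.3090+4.4778i]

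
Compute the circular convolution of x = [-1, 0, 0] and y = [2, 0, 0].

(x ⊛ y)[n] = Σ(m=0 to 2) x[m] · y[(n-m) mod 3]

Computing each output sample:
(x ⊛ y)[0] = -2
(x ⊛ y)[1] = 0
(x ⊛ y)[2] = 0

x ⊛ y = [-2, 0, 0]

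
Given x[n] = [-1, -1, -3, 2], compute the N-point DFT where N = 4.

X[k] = Σ(n=0 to 3) x[n] · ω_4^(nk)
where ω_4 = e^(-2πi/4)

Computing each X[k]:
X[0] = -3
X[1] = 2+3i
X[2] = -5
X[3] = 2-3i

X = [-3, 2+3i, -5, 2-3i]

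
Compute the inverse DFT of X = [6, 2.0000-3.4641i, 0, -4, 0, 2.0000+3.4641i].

x[n] = (1/6) Σ(k=0 to 5) X[k] · e^(2πikn/6)

Computing each x[n]:
x[0] = 1
x[1] = 3
x[2] = 1
x[3] = 1
x[4] = -1
x[5] = 1

x = [1, 3, 1, 1, -1, 1]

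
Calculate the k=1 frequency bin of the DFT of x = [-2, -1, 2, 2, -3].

X[1] = Σ(n=0 to 4) x[n] · ω_5^(1n) where ω_5 = e^(-2πi/5)
= (-2)·ω_5^0 + (-1)·ω_5^1 + (2)·ω_5^2 + (2)·ω_5^3 + (-3)·ω_5^4

X[1] = -6.4721-1.9021i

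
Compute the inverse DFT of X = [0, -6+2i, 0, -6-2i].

x[n] = (1/4) Σ(k=0 to 3) X[k] · e^(2πikn/4)

Computing each x[n]:
x[0] = -3
x[1] = -1
x[2] = 3
x[3] = 1

x = [-3, -1, 3, 1]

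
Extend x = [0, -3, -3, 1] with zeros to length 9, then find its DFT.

Original 4-point DFT: [-5, 3+4i, -1, 3-4i]
Zero-padded 9-point DFT provides frequency interpolation.

DFT_9([x, 0, ...]) = [-5, -3.3191+4.0168i, 1.7981+4.8465i, 4, 0.0209-1.7683i, 0.0209+1.7683i, 4, 1.7981-4.8465i, -3.3191-4.0168i]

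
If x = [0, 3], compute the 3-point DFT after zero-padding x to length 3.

Original 2-point DFT: [3, -3]
Zero-padded 3-point DFT provides frequency interpolation.

DFT_3([x, 0, ...]) = [3, -1.5000-2.5981i, -1.5000+2.5981i]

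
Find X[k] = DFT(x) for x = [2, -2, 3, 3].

X[k] = Σ(n=0 to 3) x[n] · ω_4^(nk)
where ω_4 = e^(-2πi/4)

Computing each X[k]:
X[0] = 6
X[1] = -1+5i
X[2] = 4
X[3] = -1-5i

X = [6, -1+5i, 4, -1-5i]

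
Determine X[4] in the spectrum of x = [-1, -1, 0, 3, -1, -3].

X[4] = Σ(n=0 to 5) x[n] · ω_6^(4n) where ω_6 = e^(-2πi/6)
= (-1)·ω_6^0 + (-1)·ω_6^4 + (0)·ω_6^8 + (3)·ω_6^12 + (-1)·ω_6^16 + (-3)·ω_6^20

X[4] = 4.5000+0.8660i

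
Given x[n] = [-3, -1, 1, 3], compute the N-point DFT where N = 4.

X[k] = Σ(n=0 to 3) x[n] · ω_4^(nk)
where ω_4 = e^(-2πi/4)

Computing each X[k]:
X[0] = 0
X[1] = -4+4i
X[2] = -4
X[3] = -4-4i

X = [0, -4+4i, -4, -4-4i]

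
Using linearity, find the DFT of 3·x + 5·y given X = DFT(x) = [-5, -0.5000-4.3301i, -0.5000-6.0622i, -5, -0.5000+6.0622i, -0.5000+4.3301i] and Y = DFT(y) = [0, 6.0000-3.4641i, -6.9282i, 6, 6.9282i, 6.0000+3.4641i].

By linearity: DFT(3x + 5y) = 3·DFT(x) + 5·DFT(y)
= 3·[-5, -0.5000-4.3301i, -0.5000-6.0622i, -5, -0.5000+6.0622i, -0.5000+4.3301i] + 5·[0, 6.0000-3.4641i, -6.9282i, 6, 6.9282i, 6.0000+3.4641i]

Computing element-wise:
Z[0] = 3·(-5) + 5·(0) = -15
Z[1] = 3·(-0.5000-4.3301i) + 5·(6.0000-3.4641i) = 28.5000-30.3108i
Z[2] = 3·(-0.5000-6.0622i) + 5·(-6.9282i) = -1.5000-52.8276i
Z[3] = 3·(-5) + 5·(6) = 15
Z[4] = 3·(-0.5000+6.0622i) + 5·(6.9282i) = -1.5000+52.8276i
Z[5] = 3·(-0.5000+4.3301i) + 5·(6.0000+3.4641i) = 28.5000+30.3108i

DFT(3x + 5y) = 3·X + 5·Y = [-15, 28.5000-30.3108i, -1.5000-52.8276i, 15, -1.5000+52.8276i, 28.5000+30.3108i]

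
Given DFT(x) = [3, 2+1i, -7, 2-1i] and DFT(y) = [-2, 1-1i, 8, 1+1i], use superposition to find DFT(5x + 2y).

By linearity: DFT(5x + 2y) = 5·DFT(x) + 2·DFT(y)
= 5·[3, 2+1i, -7, 2-1i] + 2·[-2, 1-1i, 8, 1+1i]

Computing element-wise:
Z[0] = 5·(3) + 2·(-2) = 11
Z[1] = 5·(2+1i) + 2·(1-1i) = 12+3i
Z[2] = 5·(-7) + 2·(8) = -19
Z[3] = 5·(2-1i) + 2·(1+1i) = 12-3i

DFT(5x + 2y) = 5·X + 2·Y = [11, 12+3i, -19, 12-3i]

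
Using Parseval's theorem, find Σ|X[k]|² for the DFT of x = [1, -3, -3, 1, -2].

Parseval: Σ|x[n]|² = (1/N)Σ|X[k]|², so Σ|X[k]|² = N·Σ|x[n]|² = 5·24.0000

Σ|X[k]|² = N·Σ|x[n]|² = 5·24.0000 = 120.0000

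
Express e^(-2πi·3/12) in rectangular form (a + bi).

ω_12^3 = e^(-2πi·3/12)
= cos(-2π·3/12) + i·sin(-2π·3/12)
= cos(-6π/12) + i·sin(-6π/12)

ω_12^3 = cos(-6π/12) + i·sin(-6π/12) = -1i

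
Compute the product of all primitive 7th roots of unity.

The primitive 7th roots of unity are ω_7^k for k coprime to 7: k ∈ {1, 2, 3, 4, 5, 6}
Their product equals the constant term of the cyclotomic polynomial Φ_7(x) up to sign.
For n ≥ 3, the product of all primitive nth roots of unity is 1. (For n=1 it is 1; for n=2 it is -1.)

1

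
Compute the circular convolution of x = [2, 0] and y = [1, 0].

(x ⊛ y)[n] = Σ(m=0 to 1) x[m] · y[(n-m) mod 2]

Computing each output sample:
(x ⊛ y)[0] = 2
(x ⊛ y)[1] = 0

x ⊛ y = [2, 0]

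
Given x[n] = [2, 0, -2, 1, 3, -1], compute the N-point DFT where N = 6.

X[k] = Σ(n=0 to 5) x[n] · ω_6^(nk)
where ω_6 = e^(-2πi/6)

Computing each X[k]:
X[0] = 3
X[1] = 3.4641i
X[2] = 3.0000-5.1962i
X[3] = 3
X[4] = 3.0000+5.1962i
X[5] = -3.4641i

X = [3, 3.4641i, 3.0000-5.1962i, 3, 3.0000+5.1962i, -3.4641i]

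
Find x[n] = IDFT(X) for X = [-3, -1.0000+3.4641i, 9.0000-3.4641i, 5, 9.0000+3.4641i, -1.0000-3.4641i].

x[n] = (1/6) Σ(k=0 to 5) X[k] · e^(2πikn/6)

Computing each x[n]:
x[0] = 3
x[1] = -3
x[2] = -3
x[3] = 2
x[4] = 1
x[5] = -3

x = [3, -3, -3, 2, 1, -3]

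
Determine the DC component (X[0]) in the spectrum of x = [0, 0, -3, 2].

X[0] = Σ(n=0 to 3) x[n] · ω_4^0 = Σ x[n]
= (0) + (0) + (-3) + (2)

X[0] = -1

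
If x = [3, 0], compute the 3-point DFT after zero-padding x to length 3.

Original 2-point DFT: [3, 3]
Zero-padded 3-point DFT provides frequency interpolation.

DFT_3([x, 0, ...]) = [3, 3, 3]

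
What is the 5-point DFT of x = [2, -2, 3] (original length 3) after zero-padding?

Original 3-point DFT: [3, 1.5000+4.3301i, 1.5000-4.3301i]
Zero-padded 5-point DFT provides frequency interpolation.

DFT_5([x, 0, ...]) = [3, -1.0451+0.1388i, 4.5451+4.0287i, 4.5451-4.0287i, -1.0451-0.1388i]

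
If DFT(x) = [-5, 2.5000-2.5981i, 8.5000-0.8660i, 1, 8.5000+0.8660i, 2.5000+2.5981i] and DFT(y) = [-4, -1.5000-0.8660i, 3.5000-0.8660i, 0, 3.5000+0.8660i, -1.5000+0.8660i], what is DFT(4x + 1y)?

By linearity: DFT(4x + 1y) = 4·DFT(x) + 1·DFT(y)
= 4·[-5, 2.5000-2.5981i, 8.5000-0.8660i, 1, 8.5000+0.8660i, 2.5000+2.5981i] + 1·[-4, -1.5000-0.8660i, 3.5000-0.8660i, 0, 3.5000+0.8660i, -1.5000+0.8660i]

Computing element-wise:
Z[0] = 4·(-5) + 1·(-4) = -24
Z[1] = 4·(2.5000-2.5981i) + 1·(-1.5000-0.8660i) = 8.5000-11.2584i
Z[2] = 4·(8.5000-0.8660i) + 1·(3.5000-0.8660i) = 37.5000-4.3300i
Z[3] = 4·(1) + 1·(0) = 4
Z[4] = 4·(8.5000+0.8660i) + 1·(3.5000+0.8660i) = 37.5000+4.3300i
Z[5] = 4·(2.5000+2.5981i) + 1·(-1.5000+0.8660i) = 8.5000+11.2584i

DFT(4x + 1y) = 4·X + 1·Y = [-24, 8.5000-11.2584i, 37.5000-4.3300i, 4, 37.5000+4.3300i, 8.5000+11.2584i]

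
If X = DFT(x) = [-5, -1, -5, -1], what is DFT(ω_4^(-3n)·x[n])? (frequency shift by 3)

Modulation property: DFT(ω_4^(-3n)·x[n]) = X[(k-3) mod 4], so circularly shift X by 3 positions.

X[k-3] = [-1, -5, -1, -5]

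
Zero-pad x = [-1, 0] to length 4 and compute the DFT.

Original 2-point DFT: [-1, -1]
Zero-padded 4-point DFT provides frequency interpolation.

DFT_4([x, 0, ...]) = [-1, -1, -1, -1]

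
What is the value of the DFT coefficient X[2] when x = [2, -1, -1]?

X[2] = Σ(n=0 to 2) x[n] · ω_3^(2n) where ω_3 = e^(-2πi/3)
= (2)·ω_3^0 + (-1)·ω_3^2 + (-1)·ω_3^4

X[2] = 3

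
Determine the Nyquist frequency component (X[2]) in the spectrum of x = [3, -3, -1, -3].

X[2] = Σ(n=0 to 3) x[n] · ω_4^(2n) where ω_4 = e^(-2πi/4)
= (3)·ω_4^0 + (-3)·ω_4^2 + (-1)·ω_4^4 + (-3)·ω_4^6

X[2] = 8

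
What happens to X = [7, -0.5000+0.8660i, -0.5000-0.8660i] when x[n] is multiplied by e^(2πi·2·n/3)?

Modulation property: DFT(ω_3^(-2n)·x[n]) = X[(k-2) mod 3], so circularly shift X by 2 positions.

X[k-2] = [-0.5000+0.8660i, -0.5000-0.8660i, 7]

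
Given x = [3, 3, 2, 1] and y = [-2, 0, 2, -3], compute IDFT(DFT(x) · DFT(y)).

(x ⊛ y)[n] = Σ(m=0 to 3) x[m] · y[(n-m) mod 4]

Computing each output sample:
(x ⊛ y)[0] = -11
(x ⊛ y)[1] = -10
(x ⊛ y)[2] = -1
(x ⊛ y)[3] = -5

x ⊛ y = [-11, -10, -1, -5]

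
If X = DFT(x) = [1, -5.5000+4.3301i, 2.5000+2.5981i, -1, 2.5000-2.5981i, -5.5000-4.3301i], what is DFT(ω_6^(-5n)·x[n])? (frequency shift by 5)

Modulation property: DFT(ω_6^(-5n)·x[n]) = X[(k-5) mod 6], so circularly shift X by 5 positions.

X[k-5] = [-5.5000+4.3301i, 2.5000+2.5981i, -1, 2.5000-2.5981i, -5.5000-4.3301i, 1]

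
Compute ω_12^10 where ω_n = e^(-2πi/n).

ω_12^10 = e^(-2πi·10/12)
= cos(-2π·10/12) + i·sin(-2π·10/12)
= cos(-20π/12) + i·sin(-20π/12)

ω_12^10 = cos(-20π/12) + i·sin(-20π/12) = 0.5000+0.8660i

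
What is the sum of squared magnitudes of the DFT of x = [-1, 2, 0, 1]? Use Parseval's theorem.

Parseval: Σ|x[n]|² = (1/N)Σ|X[k]|², so Σ|X[k]|² = N·Σ|x[n]|² = 4·6.0000

Σ|X[k]|² = N·Σ|x[n]|² = 4·6.0000 = 24.0000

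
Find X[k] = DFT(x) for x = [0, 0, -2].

X[k] = Σ(n=0 to 2) x[n] · ω_3^(nk)
where ω_3 = e^(-2πi/3)

Computing each X[k]:
X[0] = -2
X[1] = 1.0000-1.7321i
X[2] = 1.0000+1.7321i

X = [-2, 1.0000-1.7321i, 1.0000+1.7321i]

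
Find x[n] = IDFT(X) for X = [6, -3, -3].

x[n] = (1/3) Σ(k=0 to 2) X[k] · e^(2πikn/3)

Computing each x[n]:
x[0] = 0
x[1] = 3
x[2] = 3

x = [0, 3, 3]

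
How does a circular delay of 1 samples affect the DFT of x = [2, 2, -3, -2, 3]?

Time shift by 1: X_shifted[k] = ω_5^(1k) · X[k]
Shifted x = [3, 2, 2, -3, -2]

DFT(x[n-1]) = [2, 3.8090-6.7432i, 2.6910+2.4041i, 2.6910-2.4041i, 3.8090+6.7432i]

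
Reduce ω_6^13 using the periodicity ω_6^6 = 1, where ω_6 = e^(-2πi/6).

Since ω_6^6 = 1, powers reduce modulo 6.
13 mod 6 = 1
So ω_6^13 = ω_6^1 = e^(-2πi·1/6)

ω_6^13 = ω_6^1 = 0.5000-0.8660i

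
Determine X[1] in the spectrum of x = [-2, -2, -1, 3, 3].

X[1] = Σ(n=0 to 4) x[n] · ω_5^(1n) where ω_5 = e^(-2πi/5)
= (-2)·ω_5^0 + (-2)·ω_5^1 + (-1)·ω_5^2 + (3)·ω_5^3 + (3)·ω_5^4

X[1] = -3.3090+7.1064i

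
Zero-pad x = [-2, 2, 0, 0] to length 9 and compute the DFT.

Original 4-point DFT: [0, -2-2i, -4, -2+2i]
Zero-padded 9-point DFT provides frequency interpolation.

DFT_9([x, 0, ...]) = [0, -0.4679-1.2856i, -1.6527-1.9696i, -3.0000-1.7321i, -3.8794-0.6840i, -3.8794+0.6840i, -3.0000+1.7321i, -1.6527+1.9696i, -0.4679+1.2856i]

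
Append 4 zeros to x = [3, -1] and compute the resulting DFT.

Original 2-point DFT: [2, 4]
Zero-padded 6-point DFT provides frequency interpolation.

DFT_6([x, 0, ...]) = [2, 2.5000+0.8660i, 3.5000+0.8660i, 4, 3.5000-0.8660i, 2.5000-0.8660i]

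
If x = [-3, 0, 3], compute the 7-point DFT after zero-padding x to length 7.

Original 3-point DFT: [0, -4.5000+2.5981i, -4.5000-2.5981i]
Zero-padded 7-point DFT provides frequency interpolation.

DFT_7([x, 0, ...]) = [0, -3.6676-2.9248i, -5.7029+1.3017i, -1.1295+2.3455i, -1.1295-2.3455i, -5.7029-1.3017i, -3.6676+2.9248i]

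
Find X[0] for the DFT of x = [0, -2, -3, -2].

X[0] = Σ(n=0 to 3) x[n] · ω_4^0 = Σ x[n]
= (0) + (-2) + (-3) + (-2)

X[0] = -7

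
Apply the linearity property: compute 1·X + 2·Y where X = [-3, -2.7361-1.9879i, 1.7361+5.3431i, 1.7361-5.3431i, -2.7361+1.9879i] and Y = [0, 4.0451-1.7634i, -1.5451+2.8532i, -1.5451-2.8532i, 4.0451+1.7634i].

By linearity: DFT(1x + 2y) = 1·DFT(x) + 2·DFT(y)
= 1·[-3, -2.7361-1.9879i, 1.7361+5.3431i, 1.7361-5.3431i, -2.7361+1.9879i] + 2·[0, 4.0451-1.7634i, -1.5451+2.8532i, -1.5451-2.8532i, 4.0451+1.7634i]

Computing element-wise:
Z[0] = 1·(-3) + 2·(0) = -3
Z[1] = 1·(-2.7361-1.9879i) + 2·(4.0451-1.7634i) = 5.3541-5.5147i
Z[2] = 1·(1.7361+5.3431i) + 2·(-1.5451+2.8532i) = -1.3541+11.0495i
Z[3] = 1·(1.7361-5.3431i) + 2·(-1.5451-2.8532i) = -1.3541-11.0495i
Z[4] = 1·(-2.7361+1.9879i) + 2·(4.0451+1.7634i) = 5.3541+5.5147i

DFT(1x + 2y) = 1·X + 2·Y = [-3, 5.3541-5.5147i, -1.3541+11.0495i, -1.3541-11.0495i, 5.3541+5.5147i]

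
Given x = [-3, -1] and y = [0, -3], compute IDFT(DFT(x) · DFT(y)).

(x ⊛ y)[n] = Σ(m=0 to 1) x[m] · y[(n-m) mod 2]

Computing each output sample:
(x ⊛ y)[0] = 3
(x ⊛ y)[1] = 9

x ⊛ y = [3, 9]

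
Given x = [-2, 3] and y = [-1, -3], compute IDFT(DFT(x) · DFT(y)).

(x ⊛ y)[n] = Σ(m=0 to 1) x[m] · y[(n-m) mod 2]

Computing each output sample:
(x ⊛ y)[0] = -7
(x ⊛ y)[1] = 3

x ⊛ y = [-7, 3]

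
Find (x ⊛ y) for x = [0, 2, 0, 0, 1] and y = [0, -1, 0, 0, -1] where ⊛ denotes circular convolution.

(x ⊛ y)[n] = Σ(m=0 to 4) x[m] · y[(n-m) mod 5]

Computing each output sample:
(x ⊛ y)[0] = -3
(x ⊛ y)[1] = 0
(x ⊛ y)[2] = -2
(x ⊛ y)[3] = -1
(x ⊛ y)[4] = 0

x ⊛ y = [-3, 0, -2, -1, 0]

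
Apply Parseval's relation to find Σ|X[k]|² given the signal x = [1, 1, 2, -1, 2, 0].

Parseval: Σ|x[n]|² = (1/N)Σ|X[k]|², so Σ|X[k]|² = N·Σ|x[n]|² = 6·11.0000

Σ|X[k]|² = N·Σ|x[n]|² = 6·11.0000 = 66.0000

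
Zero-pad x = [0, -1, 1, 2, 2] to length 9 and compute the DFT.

Original 5-point DFT: [4, -2.1180+3.4410i, 0.1180+0.8123i, 0.1180-0.8123i, -2.1180-3.4410i]
Zero-padded 9-point DFT provides frequency interpolation.

DFT_9([x, 0, ...]) = [4, -3.4718-2.7581i, -0.5813+3.6604i, 1, 1.0530+1.2224i, 1.0530-1.2224i, 1, -0.5813-3.6604i, -3.4718+2.7581i]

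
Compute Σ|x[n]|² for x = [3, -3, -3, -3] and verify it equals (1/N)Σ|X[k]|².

Time domain:
Σ|x[n]|² = |3|² + |-3|² + |-3|² + |-3|² = 36.0000

Frequency domain:
(1/4)Σ|X[k]|² = (1/4)(|-6|² + |6|² + |6|² + |6|²) = (1/4)·144.0000 = 36.0000

Both sides agree, confirming Parseval's theorem.

Σ|x[n]|² = (1/N)Σ|X[k]|² = 36.0000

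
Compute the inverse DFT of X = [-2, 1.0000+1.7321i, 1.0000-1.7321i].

x[n] = (1/3) Σ(k=0 to 2) X[k] · e^(2πikn/3)

Computing each x[n]:
x[0] = 0
x[1] = -2
x[2] = 0

x = [0, -2, 0]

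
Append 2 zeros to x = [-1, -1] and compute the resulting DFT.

Original 2-point DFT: [-2, 0]
Zero-padded 4-point DFT provides frequency interpolation.

DFT_4([x, 0, ...]) = [-2, -1+1i, 0, -1-1i]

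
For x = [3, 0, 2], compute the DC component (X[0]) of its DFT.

X[0] = Σ(n=0 to 2) x[n] · ω_3^0 = Σ x[n]
= (3) + (0) + (2)

X[0] = 5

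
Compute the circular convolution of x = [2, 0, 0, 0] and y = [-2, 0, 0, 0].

(x ⊛ y)[n] = Σ(m=0 to 3) x[m] · y[(n-m) mod 4]

Computing each output sample:
(x ⊛ y)[0] = -4
(x ⊛ y)[1] = 0
(x ⊛ y)[2] = 0
(x ⊛ y)[3] = 0

x ⊛ y = [-4, 0, 0, 0]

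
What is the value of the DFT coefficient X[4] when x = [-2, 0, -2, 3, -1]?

X[4] = Σ(n=0 to 4) x[n] · ω_5^(4n) where ω_5 = e^(-2πi/5)
= (-2)·ω_5^0 + (0)·ω_5^4 + (-2)·ω_5^8 + (3)·ω_5^12 + (-1)·ω_5^16

X[4] = -3.1180-1.9879i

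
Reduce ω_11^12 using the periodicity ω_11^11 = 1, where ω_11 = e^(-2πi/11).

Since ω_11^11 = 1, powers reduce modulo 11.
12 mod 11 = 1
So ω_11^12 = ω_11^1 = e^(-2πi·1/11)

ω_11^12 = ω_11^1 = 0.8413-0.5406i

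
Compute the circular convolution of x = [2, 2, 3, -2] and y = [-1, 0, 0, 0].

(x ⊛ y)[n] = Σ(m=0 to 3) x[m] · y[(n-m) mod 4]

Computing each output sample:
(x ⊛ y)[0] = -2
(x ⊛ y)[1] = -2
(x ⊛ y)[2] = -3
(x ⊛ y)[3] = 2

x ⊛ y = [-2, -2, -3, 2]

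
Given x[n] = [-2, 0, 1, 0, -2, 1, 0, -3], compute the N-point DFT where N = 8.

X[k] = Σ(n=0 to 7) x[n] · ω_8^(nk)
where ω_8 = e^(-2πi/8)

Computing each X[k]:
X[0] = -5
X[1] = -2.8284-2.4142i
X[2] = -5-4i
X[3] = 2.8284-0.4142i
X[4] = -1
X[5] = 2.8284+0.4142i
X[6] = -5+4i
X[7] = -2.8284+2.4142i

X = [-5, -2.8284-2.4142i, -5-4i, 2.8284-0.4142i, -1, 2.8284+0.4142i, -5+4i, -2.8284+2.4142i]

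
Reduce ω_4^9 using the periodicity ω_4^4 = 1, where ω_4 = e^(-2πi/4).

Since ω_4^4 = 1, powers reduce modulo 4.
9 mod 4 = 1
So ω_4^9 = ω_4^1 = e^(-2πi·1/4)

ω_4^9 = ω_4^1 = -1i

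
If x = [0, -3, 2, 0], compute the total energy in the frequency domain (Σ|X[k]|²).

Parseval: Σ|x[n]|² = (1/N)Σ|X[k]|², so Σ|X[k]|² = N·Σ|x[n]|² = 4·13.0000

Σ|X[k]|² = N·Σ|x[n]|² = 4·13.0000 = 52.0000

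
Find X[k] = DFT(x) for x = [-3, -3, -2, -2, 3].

X[k] = Σ(n=0 to 4) x[n] · ω_5^(nk)
where ω_5 = e^(-2πi/5)

Computing each X[k]:
X[0] = -7
X[1] = 0.2361+5.7063i
X[2] = -4.2361+3.5267i
X[3] = -4.2361-3.5267i
X[4] = 0.2361-5.7063i

X = [-7, 0.2361+5.7063i, -4.2361+3.5267i, -4.2361-3.5267i, 0.2361-5.7063i]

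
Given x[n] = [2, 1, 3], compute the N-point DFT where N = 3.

X[k] = Σ(n=0 to 2) x[n] · ω_3^(nk)
where ω_3 = e^(-2πi/3)

Computing each X[k]:
X[0] = 6
X[1] = 1.7321i
X[2] = -1.7321i

X = [6, 1.7321i, -1.7321i]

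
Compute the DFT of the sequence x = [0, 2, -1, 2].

X[k] = Σ(n=0 to 3) x[n] · ω_4^(nk)
where ω_4 = e^(-2πi/4)

Computing each X[k]:
X[0] = 3
X[1] = 1
X[2] = -5
X[3] = 1

X = [3, 1, -5, 1]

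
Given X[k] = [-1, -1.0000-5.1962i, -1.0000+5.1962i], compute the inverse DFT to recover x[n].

x[n] = (1/3) Σ(k=0 to 2) X[k] · e^(2πikn/3)

Computing each x[n]:
x[0] = -1
x[1] = 3
x[2] = -3

x = [-1, 3, -3]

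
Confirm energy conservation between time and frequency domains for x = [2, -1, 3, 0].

Time domain:
Σ|x[n]|² = |2|² + |-1|² + |3|² + |0|² = 14.0000

Frequency domain:
(1/4)Σ|X[k]|² = (1/4)(|4|² + |-1+1i|² + |6|² + |-1-1i|²) = (1/4)·56.0000 = 14.0000

Both sides agree, confirming Parseval's theorem.

Σ|x[n]|² = (1/N)Σ|X[k]|² = 14.0000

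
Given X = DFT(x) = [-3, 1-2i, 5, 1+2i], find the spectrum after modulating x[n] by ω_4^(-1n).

Modulation property: DFT(ω_4^(-1n)·x[n]) = X[(k-1) mod 4], so circularly shift X by 1 positions.

X[k-1] = [1+2i, -3, 1-2i, 5]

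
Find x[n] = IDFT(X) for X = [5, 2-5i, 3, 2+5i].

x[n] = (1/4) Σ(k=0 to 3) X[k] · e^(2πikn/4)

Computing each x[n]:
x[0] = 3
x[1] = 3
x[2] = 1
x[3] = -2

x = [3, 3, 1, -2]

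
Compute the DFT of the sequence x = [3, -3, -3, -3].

X[k] = Σ(n=0 to 3) x[n] · ω_4^(nk)
where ω_4 = e^(-2πi/4)

Computing each X[k]:
X[0] = -6
X[1] = 6
X[2] = 6
X[3] = 6

X = [-6, 6, 6, 6]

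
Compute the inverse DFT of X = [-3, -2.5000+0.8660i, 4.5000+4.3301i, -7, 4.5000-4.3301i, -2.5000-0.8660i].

x[n] = (1/6) Σ(k=0 to 5) X[k] · e^(2πikn/6)

Computing each x[n]:
x[0] = -1
x[1] = -2
x[2] = -1
x[3] = 3
x[4] = -3
x[5] = 1

x = [-1, -2, -1, 3, -3, 1]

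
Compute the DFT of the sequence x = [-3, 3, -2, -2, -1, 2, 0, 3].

X[k] = Σ(n=0 to 7) x[n] · ω_8^(nk)
where ω_8 = e^(-2πi/8)

Computing each X[k]:
X[0] = 0
X[1] = 2.2426+4.8284i
X[2] = -2-4i
X[3] = -6.2426+0.8284i
X[4] = -12
X[5] = -6.2426-0.8284i
X[6] = -2+4i
X[7] = 2.2426-4.8284i

X = [0, 2.2426+4.8284i, -2-4i, -6.2426+0.8284i, -12, -6.2426-0.8284i, -2+4i, 2.2426-4.8284i]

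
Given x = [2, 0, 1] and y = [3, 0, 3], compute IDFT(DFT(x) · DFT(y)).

(x ⊛ y)[n] = Σ(m=0 to 2) x[m] · y[(n-m) mod 3]

Computing each output sample:
(x ⊛ y)[0] = 6
(x ⊛ y)[1] = 3
(x ⊛ y)[2] = 9

x ⊛ y = [6, 3, 9]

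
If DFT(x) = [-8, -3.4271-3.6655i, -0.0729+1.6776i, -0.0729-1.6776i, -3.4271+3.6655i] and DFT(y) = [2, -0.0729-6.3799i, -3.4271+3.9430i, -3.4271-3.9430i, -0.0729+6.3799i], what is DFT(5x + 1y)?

By linearity: DFT(5x + 1y) = 5·DFT(x) + 1·DFT(y)
= 5·[-8, -3.4271-3.6655i, -0.0729+1.6776i, -0.0729-1.6776i, -3.4271+3.6655i] + 1·[2, -0.0729-6.3799i, -3.4271+3.9430i, -3.4271-3.9430i, -0.0729+6.3799i]

Computing element-wise:
Z[0] = 5·(-8) + 1·(2) = -38
Z[1] = 5·(-3.4271-3.6655i) + 1·(-0.0729-6.3799i) = -17.2084-24.7074i
Z[2] = 5·(-0.0729+1.6776i) + 1·(-3.4271+3.9430i) = -3.7916+12.3310i
Z[3] = 5·(-0.0729-1.6776i) + 1·(-3.4271-3.9430i) = -3.7916-12.3310i
Z[4] = 5·(-3.4271+3.6655i) + 1·(-0.0729+6.3799i) = -17.2084+24.7074i

DFT(5x + 1y) = 5·X + 1·Y = [-38, -17.2084-24.7074i, -3.7916+12.3310i, -3.7916-12.3310i, -17.2084+24.7074i]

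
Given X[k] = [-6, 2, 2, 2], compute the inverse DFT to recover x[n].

x[n] = (1/4) Σ(k=0 to 3) X[k] · e^(2πikn/4)

Computing each x[n]:
x[0] = 0
x[1] = -2
x[2] = -2
x[3] = -2

x = [0, -2, -2, -2]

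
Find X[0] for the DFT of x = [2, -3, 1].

X[0] = Σ(n=0 to 2) x[n] · ω_3^0 = Σ x[n]
= (2) + (-3) + (1)

X[0] = 0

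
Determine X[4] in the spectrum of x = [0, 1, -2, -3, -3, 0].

X[4] = Σ(n=0 to 5) x[n] · ω_6^(4n) where ω_6 = e^(-2πi/6)
= (0)·ω_6^0 + (1)·ω_6^4 + (-2)·ω_6^8 + (-3)·ω_6^12 + (-3)·ω_6^16 + (0)·ω_6^20

X[4] = -1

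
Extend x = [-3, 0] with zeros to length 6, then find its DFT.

Original 2-point DFT: [-3, -3]
Zero-padded 6-point DFT provides frequency interpolation.

DFT_6([x, 0, ...]) = [-3, -3, -3, -3, -3, -3]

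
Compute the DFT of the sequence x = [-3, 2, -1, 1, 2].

X[k] = Σ(n=0 to 4) x[n] · ω_5^(nk)
where ω_5 = e^(-2πi/5)

Computing each X[k]:
X[0] = 1
X[1] = -1.7639+1.1756i
X[2] = -6.2361-1.9021i
X[3] = -6.2361+1.9021i
X[4] = -1.7639-1.1756i

X = [1, -1.7639+1.1756i, -6.2361-1.9021i, -6.2361+1.9021i, -1.7639-1.1756i]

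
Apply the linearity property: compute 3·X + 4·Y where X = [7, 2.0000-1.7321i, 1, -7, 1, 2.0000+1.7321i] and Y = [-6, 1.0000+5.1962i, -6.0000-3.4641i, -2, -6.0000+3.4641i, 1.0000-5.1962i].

By linearity: DFT(3x + 4y) = 3·DFT(x) + 4·DFT(y)
= 3·[7, 2.0000-1.7321i, 1, -7, 1, 2.0000+1.7321i] + 4·[-6, 1.0000+5.1962i, -6.0000-3.4641i, -2, -6.0000+3.4641i, 1.0000-5.1962i]

Computing element-wise:
Z[0] = 3·(7) + 4·(-6) = -3
Z[1] = 3·(2.0000-1.7321i) + 4·(1.0000+5.1962i) = 10.0000+15.5885i
Z[2] = 3·(1) + 4·(-6.0000-3.4641i) = -21.0000-13.8564i
Z[3] = 3·(-7) + 4·(-2) = -29
Z[4] = 3·(1) + 4·(-6.0000+3.4641i) = -21.0000+13.8564i
Z[5] = 3·(2.0000+1.7321i) + 4·(1.0000-5.1962i) = 10.0000-15.5885i

DFT(3x + 4y) = 3·X + 4·Y = [-3, 10.0000+15.5885i, -21.0000-13.8564i, -29, -21.0000+13.8564i, 10.0000-15.5885i]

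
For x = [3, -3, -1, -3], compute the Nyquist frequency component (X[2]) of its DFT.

X[2] = Σ(n=0 to 3) x[n] · ω_4^(2n) where ω_4 = e^(-2πi/4)
= (3)·ω_4^0 + (-3)·ω_4^2 + (-1)·ω_4^4 + (-3)·ω_4^6

X[2] = 8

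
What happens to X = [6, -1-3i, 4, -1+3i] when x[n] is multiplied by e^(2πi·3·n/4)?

Modulation property: DFT(ω_4^(-3n)·x[n]) = X[(k-3) mod 4], so circularly shift X by 3 positions.

X[k-3] = [-1-3i, 4, -1+3i, 6]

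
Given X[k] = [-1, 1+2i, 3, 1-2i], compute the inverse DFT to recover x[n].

x[n] = (1/4) Σ(k=0 to 3) X[k] · e^(2πikn/4)

Computing each x[n]:
x[0] = 1
x[1] = -2
x[2] = 0
x[3] = 0

x = [1, -2, 0, 0]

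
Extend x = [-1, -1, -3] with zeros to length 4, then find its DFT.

Original 3-point DFT: [-5, 1.0000-1.7321i, 1.0000+1.7321i]
Zero-padded 4-point DFT provides frequency interpolation.

DFT_4([x, 0, ...]) = [-5, 2+1i, -3, 2-1i]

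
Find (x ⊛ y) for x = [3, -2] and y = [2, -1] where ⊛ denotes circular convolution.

(x ⊛ y)[n] = Σ(m=0 to 1) x[m] · y[(n-m) mod 2]

Computing each output sample:
(x ⊛ y)[0] = 8
(x ⊛ y)[1] = -7

x ⊛ y = [8, -7]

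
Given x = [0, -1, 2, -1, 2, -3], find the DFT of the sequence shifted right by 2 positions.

Time shift by 2: X_shifted[k] = ω_6^(2k) · X[k]
Shifted x = [2, -3, 0, -1, 2, -1]

DFT(x[n-2]) = [-1, 3.4641i, 2, 9, 2, -3.4641i]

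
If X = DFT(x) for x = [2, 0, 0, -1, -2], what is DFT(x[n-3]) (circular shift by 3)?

Time shift by 3: X_shifted[k] = ω_5^(3k) · X[k]
Shifted x = [0, -1, -2, 2, 0]

DFT(x[n-3]) = [-1, -0.3090+3.3022i, 0.8090-3.2164i, 0.8090+3.2164i, -0.3090-3.3022i]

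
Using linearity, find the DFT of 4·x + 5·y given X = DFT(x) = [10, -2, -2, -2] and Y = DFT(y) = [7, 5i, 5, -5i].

By linearity: DFT(4x + 5y) = 4·DFT(x) + 5·DFT(y)
= 4·[10, -2, -2, -2] + 5·[7, 5i, 5, -5i]

Computing element-wise:
Z[0] = 4·(10) + 5·(7) = 75
Z[1] = 4·(-2) + 5·(5i) = -8+25i
Z[2] = 4·(-2) + 5·(5) = 17
Z[3] = 4·(-2) + 5·(-5i) = -8-25i

DFT(4x + 5y) = 4·X + 5·Y = [75, -8+25i, 17, -8-25i]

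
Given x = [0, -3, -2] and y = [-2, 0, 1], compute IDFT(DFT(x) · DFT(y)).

(x ⊛ y)[n] = Σ(m=0 to 2) x[m] · y[(n-m) mod 3]

Computing each output sample:
(x ⊛ y)[0] = -3
(x ⊛ y)[1] = 4
(x ⊛ y)[2] = 4

x ⊛ y = [-3, 4, 4]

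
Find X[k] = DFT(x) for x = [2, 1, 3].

X[k] = Σ(n=0 to 2) x[n] · ω_3^(nk)
where ω_3 = e^(-2πi/3)

Computing each X[k]:
X[0] = 6
X[1] = 1.7321i
X[2] = -1.7321i

X = [6, 1.7321i, -1.7321i]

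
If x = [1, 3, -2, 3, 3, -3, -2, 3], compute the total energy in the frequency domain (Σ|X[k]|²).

Parseval: Σ|x[n]|² = (1/N)Σ|X[k]|², so Σ|X[k]|² = N·Σ|x[n]|² = 8·54.0000

Σ|X[k]|² = N·Σ|x[n]|² = 8·54.0000 = 432.0000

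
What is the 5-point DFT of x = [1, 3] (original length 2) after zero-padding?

Original 2-point DFT: [4, -2]
Zero-padded 5-point DFT provides frequency interpolation.

DFT_5([x, 0, ...]) = [4, 1.9271-2.8532i, -1.4271-1.7634i, -1.4271+1.7634i, 1.9271+2.8532i]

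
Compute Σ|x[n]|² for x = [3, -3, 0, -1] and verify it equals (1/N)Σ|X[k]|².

Time domain:
Σ|x[n]|² = |3|² + |-3|² + |0|² + |-1|² = 19.0000

Frequency domain:
(1/4)Σ|X[k]|² = (1/4)(|-1|² + |3+2i|² + |7|² + |3-2i|²) = (1/4)·76.0000 = 19.0000

Both sides agree, confirming Parseval's theorem.

Σ|x[n]|² = (1/N)Σ|X[k]|² = 19.0000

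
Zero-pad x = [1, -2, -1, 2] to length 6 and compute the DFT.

Original 4-point DFT: [0, 2+4i, 0, 2-4i]
Zero-padded 6-point DFT provides frequency interpolation.

DFT_6([x, 0, ...]) = [0, -1.5000+2.5981i, 4.5000+0.8660i, 0, 4.5000-0.8660i, -1.5000-2.5981i]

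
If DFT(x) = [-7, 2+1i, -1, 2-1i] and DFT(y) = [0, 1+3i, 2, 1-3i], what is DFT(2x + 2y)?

By linearity: DFT(2x + 2y) = 2·DFT(x) + 2·DFT(y)
= 2·[-7, 2+1i, -1, 2-1i] + 2·[0, 1+3i, 2, 1-3i]

Computing element-wise:
Z[0] = 2·(-7) + 2·(0) = -14
Z[1] = 2·(2+1i) + 2·(1+3i) = 6+8i
Z[2] = 2·(-1) + 2·(2) = 2
Z[3] = 2·(2-1i) + 2·(1-3i) = 6-8i

DFT(2x + 2y) = 2·X + 2·Y = [-14, 6+8i, 2, 6-8i]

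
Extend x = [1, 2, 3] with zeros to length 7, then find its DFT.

Original 3-point DFT: [6, -1.5000+0.8660i, -1.5000-0.8660i]
Zero-padded 7-point DFT provides frequency interpolation.

DFT_7([x, 0, ...]) = [6, 1.5794-4.4884i, -2.1479-0.6482i, 1.0685+1.4777i, 1.0685-1.4777i, -2.1479+0.6482i, 1.5794+4.4884i]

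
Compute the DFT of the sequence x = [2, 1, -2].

X[k] = Σ(n=0 to 2) x[n] · ω_3^(nk)
where ω_3 = e^(-2πi/3)

Computing each X[k]:
X[0] = 1
X[1] = 2.5000-2.5981i
X[2] = 2.5000+2.5981i

X = [1, 2.5000-2.5981i, 2.5000+2.5981i]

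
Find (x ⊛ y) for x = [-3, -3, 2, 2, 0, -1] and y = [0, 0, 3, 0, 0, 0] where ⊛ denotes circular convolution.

(x ⊛ y)[n] = Σ(m=0 to 5) x[m] · y[(n-m) mod 6]

Computing each output sample:
(x ⊛ y)[0] = 0
(x ⊛ y)[1] = -3
(x ⊛ y)[2] = -9
(x ⊛ y)[3] = -9
(x ⊛ y)[4] = 6
(x ⊛ y)[5] = 6

x ⊛ y = [0, -3, -9, -9, 6, 6]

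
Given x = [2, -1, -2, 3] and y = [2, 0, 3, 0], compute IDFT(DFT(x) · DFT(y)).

(x ⊛ y)[n] = Σ(m=0 to 3) x[m] · y[(n-m) mod 4]

Computing each output sample:
(x ⊛ y)[0] = -2
(x ⊛ y)[1] = 7
(x ⊛ y)[2] = 2
(x ⊛ y)[3] = 3

x ⊛ y = [-2, 7, 2, 3]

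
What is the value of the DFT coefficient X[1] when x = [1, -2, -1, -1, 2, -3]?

X[1] = Σ(n=0 to 5) x[n] · ω_6^(1n) where ω_6 = e^(-2πi/6)
= (1)·ω_6^0 + (-2)·ω_6^1 + (-1)·ω_6^2 + (-1)·ω_6^3 + (2)·ω_6^4 + (-3)·ω_6^5

X[1] = -1.0000+1.7321i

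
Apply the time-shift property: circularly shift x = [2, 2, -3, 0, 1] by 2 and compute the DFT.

Time shift by 2: X_shifted[k] = ω_5^(2k) · X[k]
Shifted x = [0, 1, 2, 2, -3]

DFT(x[n-2]) = [2, -3.8541-3.8042i, 2.8541-2.3511i, 2.8541+2.3511i, -3.8541+3.8042i]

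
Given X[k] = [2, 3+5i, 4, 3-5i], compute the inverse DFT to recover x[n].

x[n] = (1/4) Σ(k=0 to 3) X[k] · e^(2πikn/4)

Computing each x[n]:
x[0] = 3
x[1] = -3
x[2] = 0
x[3] = 2

x = [3, -3, 0, 2]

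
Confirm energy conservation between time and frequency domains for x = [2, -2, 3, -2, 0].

Time domain:
Σ|x[n]|² = |2|² + |-2|² + |3|² + |-2|² + |0|² = 21.0000

Frequency domain:
(1/5)Σ|X[k]|² = (1/5)(|1|² + |0.5729-1.0368i|² + |3.9271+5.9309i|² + |3.9271-5.9309i|² + |0.5729+1.0368i|²) = (1/5)·105.0000 = 21.0000

Both sides agree, confirming Parseval's theorem.

Σ|x[n]|² = (1/N)Σ|X[k]|² = 21.0000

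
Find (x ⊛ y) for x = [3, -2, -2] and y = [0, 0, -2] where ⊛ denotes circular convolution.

(x ⊛ y)[n] = Σ(m=0 to 2) x[m] · y[(n-m) mod 3]

Computing each output sample:
(x ⊛ y)[0] = 4
(x ⊛ y)[1] = 4
(x ⊛ y)[2] = -6

x ⊛ y = [4, 4, -6]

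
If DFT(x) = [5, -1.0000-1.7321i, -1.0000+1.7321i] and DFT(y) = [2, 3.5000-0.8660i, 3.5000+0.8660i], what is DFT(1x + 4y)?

By linearity: DFT(1x + 4y) = 1·DFT(x) + 4·DFT(y)
= 1·[5, -1.0000-1.7321i, -1.0000+1.7321i] + 4·[2, 3.5000-0.8660i, 3.5000+0.8660i]

Computing element-wise:
Z[0] = 1·(5) + 4·(2) = 13
Z[1] = 1·(-1.0000-1.7321i) + 4·(3.5000-0.8660i) = 13.0000-5.1961i
Z[2] = 1·(-1.0000+1.7321i) + 4·(3.5000+0.8660i) = 13.0000+5.1961i

DFT(1x + 4y) = 1·X + 4·Y = [13, 13.0000-5.1961i, 13.0000+5.1961i]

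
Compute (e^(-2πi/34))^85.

Since ω_34^34 = 1, powers reduce modulo 34.
85 mod 34 = 17
So ω_34^85 = ω_34^17 = e^(-2πi·17/34)

ω_34^85 = ω_34^17 = -1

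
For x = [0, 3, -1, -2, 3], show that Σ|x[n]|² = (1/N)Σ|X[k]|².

Time domain:
Σ|x[n]|² = |0|² + |3|² + |-1|² + |-2|² + |3|² = 23.0000

Frequency domain:
(1/5)Σ|X[k]|² = (1/5)(|3|² + |4.2812-0.5878i|² + |-5.7812+0.9511i|² + |-5.7812-0.9511i|² + |4.2812+0.5878i|²) = (1/5)·115.0000 = 23.0000

Both sides agree, confirming Parseval's theorem.

Σ|x[n]|² = (1/N)Σ|X[k]|² = 23.0000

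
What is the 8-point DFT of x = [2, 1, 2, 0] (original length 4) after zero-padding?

Original 4-point DFT: [5, -1i, 3, 1i]
Zero-padded 8-point DFT provides frequency interpolation.

DFT_8([x, 0, ...]) = [5, 2.7071-2.7071i, -1i, 1.2929+1.2929i, 3, 1.2929-1.2929i, 1i, 2.7071+2.7071i]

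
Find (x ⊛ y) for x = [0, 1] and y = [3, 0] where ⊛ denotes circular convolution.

(x ⊛ y)[n] = Σ(m=0 to 1) x[m] · y[(n-m) mod 2]

Computing each output sample:
(x ⊛ y)[0] = 0
(x ⊛ y)[1] = 3

x ⊛ y = [0, 3]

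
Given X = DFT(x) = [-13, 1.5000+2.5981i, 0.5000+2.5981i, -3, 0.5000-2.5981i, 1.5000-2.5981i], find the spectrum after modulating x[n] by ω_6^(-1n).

Modulation property: DFT(ω_6^(-1n)·x[n]) = X[(k-1) mod 6], so circularly shift X by 1 positions.

X[k-1] = [1.5000-2.5981i, -13, 1.5000+2.5981i, 0.5000+2.5981i, -3, 0.5000-2.5981i]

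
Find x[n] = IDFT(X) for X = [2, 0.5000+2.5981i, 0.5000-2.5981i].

x[n] = (1/3) Σ(k=0 to 2) X[k] · e^(2πikn/3)

Computing each x[n]:
x[0] = 1
x[1] = -1
x[2] = 2

x = [1, -1, 2]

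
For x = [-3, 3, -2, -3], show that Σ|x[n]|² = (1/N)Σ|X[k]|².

Time domain:
Σ|x[n]|² = |-3|² + |3|² + |-2|² + |-3|² = 31.0000

Frequency domain:
(1/4)Σ|X[k]|² = (1/4)(|-5|² + |-1-6i|² + |-5|² + |-1+6i|²) = (1/4)·124.0000 = 31.0000

Both sides agree, confirming Parseval's theorem.

Σ|x[n]|² = (1/N)Σ|X[k]|² = 31.0000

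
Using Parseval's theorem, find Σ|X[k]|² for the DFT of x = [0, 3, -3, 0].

Parseval: Σ|x[n]|² = (1/N)Σ|X[k]|², so Σ|X[k]|² = N·Σ|x[n]|² = 4·18.0000

Σ|X[k]|² = N·Σ|x[n]|² = 4·18.0000 = 72.0000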